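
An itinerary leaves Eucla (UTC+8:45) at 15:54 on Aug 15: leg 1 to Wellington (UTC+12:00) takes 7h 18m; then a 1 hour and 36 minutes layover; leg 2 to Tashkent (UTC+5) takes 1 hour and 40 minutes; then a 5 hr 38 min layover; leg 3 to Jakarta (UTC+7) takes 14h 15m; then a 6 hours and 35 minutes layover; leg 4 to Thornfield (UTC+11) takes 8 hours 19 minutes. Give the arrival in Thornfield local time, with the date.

Convert departure to UTC: 15:54 − 8:45 = 07:09 UTC on Aug 15.
Add 7 hours and 18 minutes leg 1 → 14:27 UTC.
Add 1 hour and 36 minutes layover in Wellington → 16:03 UTC.
Add 1 hour 40 minutes leg 2 → 17:43 UTC.
Add 5 hours and 38 minutes layover in Tashkent → 23:21 UTC.
Add 14 hours and 15 minutes leg 3 → 13:36 UTC (Aug 16).
Add 6 hours 35 minutes layover in Jakarta → 20:11 UTC.
Add 8 hours and 19 minutes leg 4 → 04:30 UTC (Aug 17).
Thornfield is UTC+11:00, so local arrival = 04:30 + 11:00 = 15:30 on Aug 17.

15:30 on Aug 17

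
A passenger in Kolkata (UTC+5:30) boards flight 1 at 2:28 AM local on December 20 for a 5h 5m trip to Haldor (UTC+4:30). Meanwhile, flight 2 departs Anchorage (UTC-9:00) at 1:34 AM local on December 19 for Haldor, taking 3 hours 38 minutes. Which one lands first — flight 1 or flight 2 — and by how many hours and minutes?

the second, by 11 hours 51 minutes

Flight 1 in UTC: 2:28 AM − 5:30 = 8:58 PM on Dec 19.
+5 hours 5 minutes → arrive 2:03 AM UTC on Dec 20.
Flight 2 in UTC: 1:34 AM + 9:00 = 10:34 AM on Dec 19.
+3 hours and 38 minutes → arrive 2:12 PM UTC on Dec 19.
Flight 2 lands earlier by 11 hours 51 minutes.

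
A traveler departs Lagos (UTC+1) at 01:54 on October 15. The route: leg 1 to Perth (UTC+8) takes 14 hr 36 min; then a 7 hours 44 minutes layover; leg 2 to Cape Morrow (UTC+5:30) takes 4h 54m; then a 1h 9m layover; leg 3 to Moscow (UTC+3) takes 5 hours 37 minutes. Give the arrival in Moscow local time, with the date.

Convert departure to UTC: 01:54 − 1:00 = 00:54 UTC on Oct 15.
Add 14 hours 36 minutes leg 1 → 15:30 UTC.
Add 7 hours and 44 minutes layover in Perth → 23:14 UTC.
Add 4 hours and 54 minutes leg 2 → 04:08 UTC (Oct 16).
Add 1 hour 9 minutes layover in Cape Morrow → 05:17 UTC.
Add 5 hours 37 minutes leg 3 → 10:54 UTC.
Moscow is UTC+3:00, so local arrival = 10:54 + 3:00 = 13:54 on Oct 16.

13:54 on October 16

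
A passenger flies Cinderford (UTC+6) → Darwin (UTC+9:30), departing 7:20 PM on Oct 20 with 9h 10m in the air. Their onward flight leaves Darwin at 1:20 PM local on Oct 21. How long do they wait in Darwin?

Convert departure to UTC: 7:20 PM − 6:00 = 1:20 PM UTC on Oct 20.
Add 9 hours and 10 minutes flight time → 10:30 PM UTC.
Darwin is UTC+9:30, so local arrival = 10:30 PM + 9:30 = 8:00 AM on Oct 21.
Layover = 1:20 PM − 8:00 AM = 5 hours 20 minutes.

5 hours 20 minutes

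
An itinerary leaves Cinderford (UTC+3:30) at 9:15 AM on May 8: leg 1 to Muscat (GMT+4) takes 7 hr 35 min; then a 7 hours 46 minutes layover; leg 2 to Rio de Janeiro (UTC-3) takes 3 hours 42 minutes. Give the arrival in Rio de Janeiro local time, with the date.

Convert departure to UTC: 9:15 AM − 3:30 = 5:45 AM UTC on May 8.
Add 7 hours and 35 minutes leg 1 → 1:20 PM UTC.
Add 7 hours and 46 minutes layover in Muscat → 9:06 PM UTC.
Add 3 hours and 42 minutes leg 2 → 12:48 AM UTC (May 9).
Rio de Janeiro is UTC−3:00, so local arrival = 12:48 AM − 3:00 = 9:48 PM on May 8.

9:48 PM on May 8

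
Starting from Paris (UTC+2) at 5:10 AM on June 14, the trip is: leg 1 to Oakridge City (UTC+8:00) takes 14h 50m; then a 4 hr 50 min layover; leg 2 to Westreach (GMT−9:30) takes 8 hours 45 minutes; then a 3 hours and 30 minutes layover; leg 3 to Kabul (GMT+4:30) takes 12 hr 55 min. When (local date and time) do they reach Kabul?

Convert departure to UTC: 5:10 AM − 2:00 = 3:10 AM UTC on Jun 14.
Add 14 hours 50 minutes leg 1 → 6:00 PM UTC.
Add 4 hours and 50 minutes layover in Oakridge City → 10:50 PM UTC.
Add 8 hours 45 minutes leg 2 → 7:35 AM UTC (Jun 15).
Add 3 hours 30 minutes layover in Westreach → 11:05 AM UTC.
Add 12 hours 55 minutes leg 3 → 12:00 AM UTC (Jun 16).
Kabul is UTC+4:30, so local arrival = 12:00 AM + 4:30 = 4:30 AM on Jun 16.

4:30 AM on Jun 16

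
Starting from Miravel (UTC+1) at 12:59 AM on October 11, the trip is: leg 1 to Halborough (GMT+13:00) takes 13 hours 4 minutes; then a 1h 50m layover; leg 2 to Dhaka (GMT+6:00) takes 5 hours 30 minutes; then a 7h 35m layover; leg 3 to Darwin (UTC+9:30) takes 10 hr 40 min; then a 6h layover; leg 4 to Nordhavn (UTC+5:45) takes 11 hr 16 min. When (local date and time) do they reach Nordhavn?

Convert departure to UTC: 12:59 AM − 1:00 = 11:59 PM UTC on Oct 10.
Add 13 hours and 4 minutes leg 1 → 1:03 PM UTC (Oct 11).
Add 1 hour and 50 minutes layover in Halborough → 2:53 PM UTC.
Add 5 hours and 30 minutes leg 2 → 8:23 PM UTC.
Add 7 hours and 35 minutes layover in Dhaka → 3:58 AM UTC (Oct 12).
Add 10 hours 40 minutes leg 3 → 2:38 PM UTC.
Add 6 hours layover in Darwin → 8:38 PM UTC.
Add 11 hours and 16 minutes leg 4 → 7:54 AM UTC (Oct 13).
Nordhavn is UTC+5:45, so local arrival = 7:54 AM + 5:45 = 1:39 PM on Oct 13.

1:39 PM on Oct 13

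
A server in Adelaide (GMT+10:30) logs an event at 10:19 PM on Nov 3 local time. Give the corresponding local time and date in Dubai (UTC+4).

3:49 PM on November 3

In UTC: 10:19 PM − 10:30 = 11:49 AM on Nov 3.
Dubai is UTC+4:00: 11:49 AM + 4:00 = 3:49 PM on Nov 3.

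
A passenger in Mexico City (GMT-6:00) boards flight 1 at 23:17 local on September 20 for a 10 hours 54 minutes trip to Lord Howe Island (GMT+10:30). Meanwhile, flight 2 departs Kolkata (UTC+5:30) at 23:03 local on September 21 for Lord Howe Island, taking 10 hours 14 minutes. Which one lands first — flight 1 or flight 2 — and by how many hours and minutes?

Flight 1 in UTC: 23:17 + 6:00 = 05:17 on Sep 21.
+10 hours and 54 minutes → arrive 16:11 UTC on Sep 21.
Flight 2 in UTC: 23:03 − 5:30 = 17:33 on Sep 21.
+10 hours 14 minutes → arrive 03:47 UTC on Sep 22.
Flight 1 lands earlier by 11 hours 36 minutes.

the first, by 11 hours 36 minutes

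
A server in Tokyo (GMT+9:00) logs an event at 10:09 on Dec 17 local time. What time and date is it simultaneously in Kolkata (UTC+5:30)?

06:39 on December 17

Kolkata is 3:30 behind Tokyo.
Shift by the zone difference: 10:09 − 3:30 = 06:39 on Dec 17 in Kolkata.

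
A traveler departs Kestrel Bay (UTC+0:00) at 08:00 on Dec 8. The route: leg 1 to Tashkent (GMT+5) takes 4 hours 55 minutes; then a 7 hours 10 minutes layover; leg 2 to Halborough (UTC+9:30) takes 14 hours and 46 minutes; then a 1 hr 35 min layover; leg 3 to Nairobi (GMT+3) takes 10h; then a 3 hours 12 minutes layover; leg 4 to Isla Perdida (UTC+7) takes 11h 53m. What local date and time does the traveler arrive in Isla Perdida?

Kestrel Bay is at UTC+0, so departure is already 08:00 UTC on Dec 8.
Add 4 hours and 55 minutes leg 1 → 12:55 UTC.
Add 7 hours and 10 minutes layover in Tashkent → 20:05 UTC.
Add 14 hours and 46 minutes leg 2 → 10:51 UTC (Dec 9).
Add 1 hour and 35 minutes layover in Halborough → 12:26 UTC.
Add 10 hours leg 3 → 22:26 UTC.
Add 3 hours and 12 minutes layover in Nairobi → 01:38 UTC (Dec 10).
Add 11 hours 53 minutes leg 4 → 13:31 UTC.
Isla Perdida is UTC+7:00, so local arrival = 13:31 + 7:00 = 20:31 on Dec 10.

20:31 on December 10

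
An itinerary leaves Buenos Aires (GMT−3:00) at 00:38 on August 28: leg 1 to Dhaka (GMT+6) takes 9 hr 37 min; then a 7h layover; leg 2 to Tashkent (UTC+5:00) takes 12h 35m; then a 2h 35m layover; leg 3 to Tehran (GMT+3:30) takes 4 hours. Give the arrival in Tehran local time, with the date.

Convert departure to UTC: 00:38 + 3:00 = 03:38 UTC on Aug 28.
Add 9 hours and 37 minutes leg 1 → 13:15 UTC.
Add 7 hours layover in Dhaka → 20:15 UTC.
Add 12 hours and 35 minutes leg 2 → 08:50 UTC (Aug 29).
Add 2 hours 35 minutes layover in Tashkent → 11:25 UTC.
Add 4 hours leg 3 → 15:25 UTC.
Tehran is UTC+3:30, so local arrival = 15:25 + 3:30 = 18:55 on Aug 29.

18:55 on August 29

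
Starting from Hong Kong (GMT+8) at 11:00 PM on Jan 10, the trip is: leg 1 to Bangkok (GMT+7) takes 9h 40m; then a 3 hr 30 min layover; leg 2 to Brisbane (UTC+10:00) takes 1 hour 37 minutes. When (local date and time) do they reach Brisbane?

3:47 PM on January 11

Convert departure to UTC: 11:00 PM − 8:00 = 3:00 PM UTC on Jan 10.
Add 9 hours 40 minutes leg 1 → 12:40 AM UTC (Jan 11).
Add 3 hours and 30 minutes layover in Bangkok → 4:10 AM UTC.
Add 1 hour and 37 minutes leg 2 → 5:47 AM UTC.
Brisbane is UTC+10:00, so local arrival = 5:47 AM + 10:00 = 3:47 PM on Jan 11.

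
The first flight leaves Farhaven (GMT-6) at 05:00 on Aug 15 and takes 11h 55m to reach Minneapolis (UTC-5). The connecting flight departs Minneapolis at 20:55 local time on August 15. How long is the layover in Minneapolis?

Convert departure to UTC: 05:00 + 6:00 = 11:00 UTC on Aug 15.
Add 11 hours 55 minutes flight time → 22:55 UTC.
Minneapolis is UTC−5:00, so local arrival = 22:55 − 5:00 = 17:55 on Aug 15.
Layover = 20:55 − 17:55 = 3 hours.

3 hours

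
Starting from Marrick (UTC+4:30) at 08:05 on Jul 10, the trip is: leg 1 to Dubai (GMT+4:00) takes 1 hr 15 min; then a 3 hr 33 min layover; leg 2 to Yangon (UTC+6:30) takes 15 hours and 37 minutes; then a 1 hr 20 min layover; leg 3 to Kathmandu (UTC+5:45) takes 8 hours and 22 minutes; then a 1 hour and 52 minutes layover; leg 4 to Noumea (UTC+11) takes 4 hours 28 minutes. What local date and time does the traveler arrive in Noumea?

Convert departure to UTC: 08:05 − 4:30 = 03:35 UTC on Jul 10.
Add 1 hour and 15 minutes leg 1 → 04:50 UTC.
Add 3 hours 33 minutes layover in Dubai → 08:23 UTC.
Add 15 hours and 37 minutes leg 2 → 00:00 UTC (Jul 11).
Add 1 hour and 20 minutes layover in Yangon → 01:20 UTC.
Add 8 hours and 22 minutes leg 3 → 09:42 UTC.
Add 1 hour 52 minutes layover in Kathmandu → 11:34 UTC.
Add 4 hours and 28 minutes leg 4 → 16:02 UTC.
Noumea is UTC+11:00, so local arrival = 16:02 + 11:00 = 03:02 on Jul 12.

03:02 on Jul 12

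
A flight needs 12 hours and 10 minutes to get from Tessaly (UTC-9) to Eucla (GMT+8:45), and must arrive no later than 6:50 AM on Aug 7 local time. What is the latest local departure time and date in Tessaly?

12:55 AM on Aug 6

Target arrival in UTC: 6:50 AM − 8:45 = 10:05 PM on Aug 6.
Subtract 12 hours and 10 minutes → departure 9:55 AM UTC on Aug 6.
Tessaly is UTC−9:00: 9:55 AM − 9:00 = 12:55 AM on Aug 6.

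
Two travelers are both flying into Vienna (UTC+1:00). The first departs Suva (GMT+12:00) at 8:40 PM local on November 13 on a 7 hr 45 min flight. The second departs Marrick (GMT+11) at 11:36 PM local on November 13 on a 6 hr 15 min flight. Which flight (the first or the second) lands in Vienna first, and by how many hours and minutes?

Flight 1 in UTC: 8:40 PM − 12:00 = 8:40 AM on Nov 13.
+7 hours and 45 minutes → arrive 4:25 PM UTC on Nov 13.
Flight 2 in UTC: 11:36 PM − 11:00 = 12:36 PM on Nov 13.
+6 hours and 15 minutes → arrive 6:51 PM UTC on Nov 13.
Flight 1 lands earlier by 2 hours 26 minutes.

the first, by 2 hours 26 minutes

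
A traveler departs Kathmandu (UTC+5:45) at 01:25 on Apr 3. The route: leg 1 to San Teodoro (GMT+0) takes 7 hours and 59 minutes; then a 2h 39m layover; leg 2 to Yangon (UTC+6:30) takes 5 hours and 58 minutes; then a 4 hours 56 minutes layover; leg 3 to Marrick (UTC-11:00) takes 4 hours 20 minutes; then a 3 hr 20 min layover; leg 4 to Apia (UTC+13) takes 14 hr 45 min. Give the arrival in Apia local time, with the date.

04:37 on April 5

Convert departure to UTC: 01:25 − 5:45 = 19:40 UTC on Apr 2.
Add 7 hours 59 minutes leg 1 → 03:39 UTC (Apr 3).
Add 2 hours and 39 minutes layover in San Teodoro → 06:18 UTC.
Add 5 hours 58 minutes leg 2 → 12:16 UTC.
Add 4 hours 56 minutes layover in Yangon → 17:12 UTC.
Add 4 hours and 20 minutes leg 3 → 21:32 UTC.
Add 3 hours and 20 minutes layover in Marrick → 00:52 UTC (Apr 4).
Add 14 hours 45 minutes leg 4 → 15:37 UTC.
Apia is UTC+13:00, so local arrival = 15:37 + 13:00 = 04:37 on Apr 5.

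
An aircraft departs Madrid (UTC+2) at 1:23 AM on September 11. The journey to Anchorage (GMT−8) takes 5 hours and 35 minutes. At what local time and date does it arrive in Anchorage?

Anchorage is 10:00 behind Madrid.
After 5 hours 35 minutes it is 6:58 AM in Madrid.
Shift by the zone difference: 6:58 AM − 10:00 = 8:58 PM on Sep 10 in Anchorage.

8:58 PM on September 10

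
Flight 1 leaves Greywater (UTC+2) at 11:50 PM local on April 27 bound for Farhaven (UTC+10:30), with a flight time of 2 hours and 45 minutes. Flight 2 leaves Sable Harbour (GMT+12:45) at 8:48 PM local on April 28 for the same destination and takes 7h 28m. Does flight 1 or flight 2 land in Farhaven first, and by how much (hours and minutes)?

the first, by 14 hours 56 minutes

Flight 1 in UTC: 11:50 PM − 2:00 = 9:50 PM on Apr 27.
+2 hours and 45 minutes → arrive 12:35 AM UTC on Apr 28.
Flight 2 in UTC: 8:48 PM − 12:45 = 8:03 AM on Apr 28.
+7 hours and 28 minutes → arrive 3:31 PM UTC on Apr 28.
Flight 1 lands earlier by 14 hours 56 minutes.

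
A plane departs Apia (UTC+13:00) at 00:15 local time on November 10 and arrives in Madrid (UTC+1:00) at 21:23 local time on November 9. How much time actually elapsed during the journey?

Departure in UTC: 00:15 − 13:00 = 11:15 on Nov 9.
Arrival in UTC: 21:23 − 1:00 = 20:23 on Nov 9.
Elapsed = 20:23 − 11:15 = 9 hours 8 minutes.

9 hours 8 minutes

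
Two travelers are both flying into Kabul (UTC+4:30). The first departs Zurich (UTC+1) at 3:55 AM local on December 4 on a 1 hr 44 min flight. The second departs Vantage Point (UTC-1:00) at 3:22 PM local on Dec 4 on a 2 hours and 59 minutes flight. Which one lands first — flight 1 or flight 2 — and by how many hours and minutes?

Flight 1 in UTC: 3:55 AM − 1:00 = 2:55 AM on Dec 4.
+1 hour 44 minutes → arrive 4:39 AM UTC on Dec 4.
Flight 2 in UTC: 3:22 PM + 1:00 = 4:22 PM on Dec 4.
+2 hours 59 minutes → arrive 7:21 PM UTC on Dec 4.
Flight 1 lands earlier by 14 hours 42 minutes.

the first, by 14 hours 42 minutes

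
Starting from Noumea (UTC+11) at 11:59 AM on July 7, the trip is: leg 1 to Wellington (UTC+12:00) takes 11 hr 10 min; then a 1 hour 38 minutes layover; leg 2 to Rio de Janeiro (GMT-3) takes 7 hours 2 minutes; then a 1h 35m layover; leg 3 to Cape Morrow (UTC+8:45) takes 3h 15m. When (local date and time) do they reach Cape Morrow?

Convert departure to UTC: 11:59 AM − 11:00 = 12:59 AM UTC on Jul 7.
Add 11 hours 10 minutes leg 1 → 12:09 PM UTC.
Add 1 hour 38 minutes layover in Wellington → 1:47 PM UTC.
Add 7 hours 2 minutes leg 2 → 8:49 PM UTC.
Add 1 hour and 35 minutes layover in Rio de Janeiro → 10:24 PM UTC.
Add 3 hours 15 minutes leg 3 → 1:39 AM UTC (Jul 8).
Cape Morrow is UTC+8:45, so local arrival = 1:39 AM + 8:45 = 10:24 AM on Jul 8.

10:24 AM on Jul 8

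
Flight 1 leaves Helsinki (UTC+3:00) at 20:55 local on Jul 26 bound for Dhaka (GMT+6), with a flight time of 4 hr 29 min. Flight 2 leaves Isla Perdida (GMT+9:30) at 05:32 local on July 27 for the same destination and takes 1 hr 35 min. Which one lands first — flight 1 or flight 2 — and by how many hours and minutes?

the second, by 47 minutes

Flight 1 in UTC: 20:55 − 3:00 = 17:55 on Jul 26.
+4 hours and 29 minutes → arrive 22:24 UTC on Jul 26.
Flight 2 in UTC: 05:32 − 9:30 = 20:02 on Jul 26.
+1 hour 35 minutes → arrive 21:37 UTC on Jul 26.
Flight 2 lands earlier by 47 minutes.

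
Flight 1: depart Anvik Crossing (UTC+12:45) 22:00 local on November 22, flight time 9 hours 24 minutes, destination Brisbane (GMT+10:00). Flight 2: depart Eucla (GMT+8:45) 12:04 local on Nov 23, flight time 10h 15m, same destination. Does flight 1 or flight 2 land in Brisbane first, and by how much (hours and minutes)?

the first, by 18 hours 55 minutes

Flight 1 in UTC: 22:00 − 12:45 = 09:15 on Nov 22.
+9 hours and 24 minutes → arrive 18:39 UTC on Nov 22.
Flight 2 in UTC: 12:04 − 8:45 = 03:19 on Nov 23.
+10 hours and 15 minutes → arrive 13:34 UTC on Nov 23.
Flight 1 lands earlier by 18 hours 55 minutes.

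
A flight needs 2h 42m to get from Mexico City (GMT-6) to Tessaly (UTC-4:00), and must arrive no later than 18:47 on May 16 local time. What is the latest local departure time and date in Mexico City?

14:05 on May 16

Target arrival in UTC: 18:47 + 4:00 = 22:47 on May 16.
Subtract 2 hours and 42 minutes → departure 20:05 UTC on May 16.
Mexico City is UTC−6:00: 20:05 − 6:00 = 14:05 on May 16.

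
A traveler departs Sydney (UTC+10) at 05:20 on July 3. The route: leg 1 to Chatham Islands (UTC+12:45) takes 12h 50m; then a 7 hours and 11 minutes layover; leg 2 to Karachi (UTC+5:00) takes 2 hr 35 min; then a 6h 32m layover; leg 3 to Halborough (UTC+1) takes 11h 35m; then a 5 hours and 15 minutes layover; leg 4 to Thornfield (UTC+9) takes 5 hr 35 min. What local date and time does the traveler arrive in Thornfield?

07:53 on Jul 5

Convert departure to UTC: 05:20 − 10:00 = 19:20 UTC on Jul 2.
Add 12 hours and 50 minutes leg 1 → 08:10 UTC (Jul 3).
Add 7 hours and 11 minutes layover in Chatham Islands → 15:21 UTC.
Add 2 hours 35 minutes leg 2 → 17:56 UTC.
Add 6 hours 32 minutes layover in Karachi → 00:28 UTC (Jul 4).
Add 11 hours and 35 minutes leg 3 → 12:03 UTC.
Add 5 hours and 15 minutes layover in Halborough → 17:18 UTC.
Add 5 hours and 35 minutes leg 4 → 22:53 UTC.
Thornfield is UTC+9:00, so local arrival = 22:53 + 9:00 = 07:53 on Jul 5.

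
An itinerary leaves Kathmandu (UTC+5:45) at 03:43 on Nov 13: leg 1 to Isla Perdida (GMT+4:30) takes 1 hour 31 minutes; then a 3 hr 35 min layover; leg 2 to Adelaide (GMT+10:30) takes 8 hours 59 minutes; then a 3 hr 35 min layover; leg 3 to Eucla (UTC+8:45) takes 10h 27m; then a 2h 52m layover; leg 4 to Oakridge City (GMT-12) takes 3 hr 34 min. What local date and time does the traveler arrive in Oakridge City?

20:31 on Nov 13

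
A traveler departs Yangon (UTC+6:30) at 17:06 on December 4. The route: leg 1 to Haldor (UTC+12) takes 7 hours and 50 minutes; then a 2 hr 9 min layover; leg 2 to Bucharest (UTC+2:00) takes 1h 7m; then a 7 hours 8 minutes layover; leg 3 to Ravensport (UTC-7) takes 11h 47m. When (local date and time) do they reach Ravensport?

Convert departure to UTC: 17:06 − 6:30 = 10:36 UTC on Dec 4.
Add 7 hours 50 minutes leg 1 → 18:26 UTC.
Add 2 hours 9 minutes layover in Haldor → 20:35 UTC.
Add 1 hour and 7 minutes leg 2 → 21:42 UTC.
Add 7 hours 8 minutes layover in Bucharest → 04:50 UTC (Dec 5).
Add 11 hours and 47 minutes leg 3 → 16:37 UTC.
Ravensport is UTC−7:00, so local arrival = 16:37 − 7:00 = 09:37 on Dec 5.

09:37 on December 5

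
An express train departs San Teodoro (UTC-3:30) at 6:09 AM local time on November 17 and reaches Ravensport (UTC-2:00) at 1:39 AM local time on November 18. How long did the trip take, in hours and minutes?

Departure in UTC: 6:09 AM + 3:30 = 9:39 AM on Nov 17.
Arrival in UTC: 1:39 AM + 2:00 = 3:39 AM on Nov 18.
Elapsed = 3:39 AM − 9:39 AM (+1 day) = 18 hours.

18 hours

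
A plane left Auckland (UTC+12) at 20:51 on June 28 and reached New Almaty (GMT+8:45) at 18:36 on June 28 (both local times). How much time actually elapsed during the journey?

Departure in UTC: 20:51 − 12:00 = 08:51 on Jun 28.
Arrival in UTC: 18:36 − 8:45 = 09:51 on Jun 28.
Elapsed = 09:51 − 08:51 = 1 hour.

1 hour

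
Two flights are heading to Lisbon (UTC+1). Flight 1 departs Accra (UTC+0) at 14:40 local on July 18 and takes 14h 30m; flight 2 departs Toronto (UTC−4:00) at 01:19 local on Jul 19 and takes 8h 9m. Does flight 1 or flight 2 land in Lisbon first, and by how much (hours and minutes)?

Flight 1 departs at 14:40 UTC (Jul 18).
+14 hours and 30 minutes → arrive 05:10 UTC on Jul 19.
Flight 2 in UTC: 01:19 + 4:00 = 05:19 on Jul 19.
+8 hours and 9 minutes → arrive 13:28 UTC on Jul 19.
Flight 1 lands earlier by 8 hours 18 minutes.

the first, by 8 hours 18 minutes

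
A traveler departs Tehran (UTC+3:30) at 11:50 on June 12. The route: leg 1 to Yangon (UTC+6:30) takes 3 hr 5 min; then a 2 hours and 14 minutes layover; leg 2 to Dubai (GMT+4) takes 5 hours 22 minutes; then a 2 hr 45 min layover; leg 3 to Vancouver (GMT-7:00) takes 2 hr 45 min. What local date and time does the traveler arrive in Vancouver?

17:31 on Jun 12

Convert departure to UTC: 11:50 − 3:30 = 08:20 UTC on Jun 12.
Add 3 hours 5 minutes leg 1 → 11:25 UTC.
Add 2 hours and 14 minutes layover in Yangon → 13:39 UTC.
Add 5 hours and 22 minutes leg 2 → 19:01 UTC.
Add 2 hours and 45 minutes layover in Dubai → 21:46 UTC.
Add 2 hours and 45 minutes leg 3 → 00:31 UTC (Jun 13).
Vancouver is UTC−7:00, so local arrival = 00:31 − 7:00 = 17:31 on Jun 12.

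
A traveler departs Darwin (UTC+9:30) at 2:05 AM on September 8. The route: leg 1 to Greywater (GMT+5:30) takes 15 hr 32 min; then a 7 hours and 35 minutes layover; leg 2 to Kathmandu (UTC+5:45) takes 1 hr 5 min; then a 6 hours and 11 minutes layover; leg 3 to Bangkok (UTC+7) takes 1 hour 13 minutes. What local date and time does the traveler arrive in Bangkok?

Convert departure to UTC: 2:05 AM − 9:30 = 4:35 PM UTC on Sep 7.
Add 15 hours and 32 minutes leg 1 → 8:07 AM UTC (Sep 8).
Add 7 hours and 35 minutes layover in Greywater → 3:42 PM UTC.
Add 1 hour and 5 minutes leg 2 → 4:47 PM UTC.
Add 6 hours and 11 minutes layover in Kathmandu → 10:58 PM UTC.
Add 1 hour and 13 minutes leg 3 → 12:11 AM UTC (Sep 9).
Bangkok is UTC+7:00, so local arrival = 12:11 AM + 7:00 = 7:11 AM on Sep 9.

7:11 AM on September 9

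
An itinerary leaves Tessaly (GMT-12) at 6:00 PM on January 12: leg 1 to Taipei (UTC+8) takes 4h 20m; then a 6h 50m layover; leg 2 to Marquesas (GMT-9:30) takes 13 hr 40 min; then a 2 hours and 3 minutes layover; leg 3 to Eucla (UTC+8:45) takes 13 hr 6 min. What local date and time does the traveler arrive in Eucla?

6:44 AM on Jan 15

Convert departure to UTC: 6:00 PM + 12:00 = 6:00 AM UTC on Jan 13.
Add 4 hours and 20 minutes leg 1 → 10:20 AM UTC.
Add 6 hours and 50 minutes layover in Taipei → 5:10 PM UTC.
Add 13 hours and 40 minutes leg 2 → 6:50 AM UTC (Jan 14).
Add 2 hours and 3 minutes layover in Marquesas → 8:53 AM UTC.
Add 13 hours 6 minutes leg 3 → 9:59 PM UTC.
Eucla is UTC+8:45, so local arrival = 9:59 PM + 8:45 = 6:44 AM on Jan 15.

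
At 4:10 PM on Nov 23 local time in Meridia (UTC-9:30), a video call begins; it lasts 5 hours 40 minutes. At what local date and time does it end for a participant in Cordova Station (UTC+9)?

Cordova Station is 18:30 ahead of Meridia.
After 5 hours 40 minutes it is 9:50 PM in Meridia.
Shift by the zone difference: 9:50 PM + 18:30 = 4:20 PM on Nov 24 in Cordova Station.

4:20 PM on November 24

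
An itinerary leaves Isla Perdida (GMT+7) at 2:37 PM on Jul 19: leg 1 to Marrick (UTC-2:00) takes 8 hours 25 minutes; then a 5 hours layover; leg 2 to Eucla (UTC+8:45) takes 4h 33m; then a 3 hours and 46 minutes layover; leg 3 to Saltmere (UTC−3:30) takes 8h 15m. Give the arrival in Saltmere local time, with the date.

10:06 AM on July 20

Convert departure to UTC: 2:37 PM − 7:00 = 7:37 AM UTC on Jul 19.
Add 8 hours and 25 minutes leg 1 → 4:02 PM UTC.
Add 5 hours layover in Marrick → 9:02 PM UTC.
Add 4 hours 33 minutes leg 2 → 1:35 AM UTC (Jul 20).
Add 3 hours 46 minutes layover in Eucla → 5:21 AM UTC.
Add 8 hours and 15 minutes leg 3 → 1:36 PM UTC.
Saltmere is UTC−3:30, so local arrival = 1:36 PM − 3:30 = 10:06 AM on Jul 20.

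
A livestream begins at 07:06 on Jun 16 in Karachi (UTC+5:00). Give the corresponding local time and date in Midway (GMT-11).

15:06 on Jun 15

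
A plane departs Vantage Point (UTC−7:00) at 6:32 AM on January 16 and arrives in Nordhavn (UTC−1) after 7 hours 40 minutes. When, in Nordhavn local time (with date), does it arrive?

8:12 PM on Jan 16

Nordhavn is 6:00 ahead of Vantage Point.
After 7 hours 40 minutes it is 2:12 PM in Vantage Point.
Shift by the zone difference: 2:12 PM + 6:00 = 8:12 PM on Jan 16 in Nordhavn.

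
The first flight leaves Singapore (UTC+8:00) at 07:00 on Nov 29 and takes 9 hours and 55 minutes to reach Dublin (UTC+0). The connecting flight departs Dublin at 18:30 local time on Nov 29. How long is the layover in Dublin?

9 hours 35 minutes

Convert departure to UTC: 07:00 − 8:00 = 23:00 UTC on Nov 28.
Add 9 hours 55 minutes flight time → 08:55 UTC (Nov 29).
Dublin is UTC+0, so local arrival is the same: 08:55 on Nov 29.
Layover = 18:30 − 08:55 = 9 hours 35 minutes.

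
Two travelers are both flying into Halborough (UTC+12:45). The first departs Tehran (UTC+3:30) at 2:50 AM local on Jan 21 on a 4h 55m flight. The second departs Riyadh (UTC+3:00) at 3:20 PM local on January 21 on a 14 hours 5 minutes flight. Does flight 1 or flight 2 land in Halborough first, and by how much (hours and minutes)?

Flight 1 in UTC: 2:50 AM − 3:30 = 11:20 PM on Jan 20.
+4 hours 55 minutes → arrive 4:15 AM UTC on Jan 21.
Flight 2 in UTC: 3:20 PM − 3:00 = 12:20 PM on Jan 21.
+14 hours 5 minutes → arrive 2:25 AM UTC on Jan 22.
Flight 1 lands earlier by 22 hours 10 minutes.

the first, by 22 hours 10 minutes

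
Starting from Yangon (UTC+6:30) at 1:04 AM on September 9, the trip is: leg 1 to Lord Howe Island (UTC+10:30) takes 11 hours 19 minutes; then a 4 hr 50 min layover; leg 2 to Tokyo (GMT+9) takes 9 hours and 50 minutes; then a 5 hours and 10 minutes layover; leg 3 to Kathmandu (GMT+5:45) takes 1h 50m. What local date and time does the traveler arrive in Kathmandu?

Convert departure to UTC: 1:04 AM − 6:30 = 6:34 PM UTC on Sep 8.
Add 11 hours 19 minutes leg 1 → 5:53 AM UTC (Sep 9).
Add 4 hours and 50 minutes layover in Lord Howe Island → 10:43 AM UTC.
Add 9 hours and 50 minutes leg 2 → 8:33 PM UTC.
Add 5 hours and 10 minutes layover in Tokyo → 1:43 AM UTC (Sep 10).
Add 1 hour and 50 minutes leg 3 → 3:33 AM UTC.
Kathmandu is UTC+5:45, so local arrival = 3:33 AM + 5:45 = 9:18 AM on Sep 10.

9:18 AM on September 10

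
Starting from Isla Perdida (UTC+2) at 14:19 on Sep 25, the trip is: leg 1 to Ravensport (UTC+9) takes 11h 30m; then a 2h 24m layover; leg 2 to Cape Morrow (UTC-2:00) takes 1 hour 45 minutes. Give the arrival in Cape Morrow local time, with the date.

01:58 on September 26

Convert departure to UTC: 14:19 − 2:00 = 12:19 UTC on Sep 25.
Add 11 hours 30 minutes leg 1 → 23:49 UTC.
Add 2 hours 24 minutes layover in Ravensport → 02:13 UTC (Sep 26).
Add 1 hour 45 minutes leg 2 → 03:58 UTC.
Cape Morrow is UTC−2:00, so local arrival = 03:58 − 2:00 = 01:58 on Sep 26.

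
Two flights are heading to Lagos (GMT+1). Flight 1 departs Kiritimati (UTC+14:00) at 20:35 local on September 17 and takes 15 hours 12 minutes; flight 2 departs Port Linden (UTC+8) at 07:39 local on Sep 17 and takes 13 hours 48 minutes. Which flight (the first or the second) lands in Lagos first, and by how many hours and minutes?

Flight 1 in UTC: 20:35 − 14:00 = 06:35 on Sep 17.
+15 hours and 12 minutes → arrive 21:47 UTC on Sep 17.
Flight 2 in UTC: 07:39 − 8:00 = 23:39 on Sep 16.
+13 hours 48 minutes → arrive 13:27 UTC on Sep 17.
Flight 2 lands earlier by 8 hours 20 minutes.

the second, by 8 hours 20 minutes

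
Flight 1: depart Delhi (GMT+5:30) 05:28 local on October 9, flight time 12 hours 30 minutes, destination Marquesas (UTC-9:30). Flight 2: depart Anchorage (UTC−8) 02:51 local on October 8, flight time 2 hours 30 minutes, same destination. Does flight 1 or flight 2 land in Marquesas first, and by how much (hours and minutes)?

the second, by 23 hours 7 minutes

Flight 1 in UTC: 05:28 − 5:30 = 23:58 on Oct 8.
+12 hours 30 minutes → arrive 12:28 UTC on Oct 9.
Flight 2 in UTC: 02:51 + 8:00 = 10:51 on Oct 8.
+2 hours and 30 minutes → arrive 13:21 UTC on Oct 8.
Flight 2 lands earlier by 23 hours 7 minutes.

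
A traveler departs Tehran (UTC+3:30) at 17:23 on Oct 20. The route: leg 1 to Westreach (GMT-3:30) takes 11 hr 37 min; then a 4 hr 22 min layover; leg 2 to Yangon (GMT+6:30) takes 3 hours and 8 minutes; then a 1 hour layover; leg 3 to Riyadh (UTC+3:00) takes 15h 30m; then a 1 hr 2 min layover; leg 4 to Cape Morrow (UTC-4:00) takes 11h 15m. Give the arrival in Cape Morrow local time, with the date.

Convert departure to UTC: 17:23 − 3:30 = 13:53 UTC on Oct 20.
Add 11 hours 37 minutes leg 1 → 01:30 UTC (Oct 21).
Add 4 hours 22 minutes layover in Westreach → 05:52 UTC.
Add 3 hours and 8 minutes leg 2 → 09:00 UTC.
Add 1 hour layover in Yangon → 10:00 UTC.
Add 15 hours 30 minutes leg 3 → 01:30 UTC (Oct 22).
Add 1 hour and 2 minutes layover in Riyadh → 02:32 UTC.
Add 11 hours 15 minutes leg 4 → 13:47 UTC.
Cape Morrow is UTC−4:00, so local arrival = 13:47 − 4:00 = 09:47 on Oct 22.

09:47 on October 22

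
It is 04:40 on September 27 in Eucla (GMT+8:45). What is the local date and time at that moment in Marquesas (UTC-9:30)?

10:25 on September 26

In UTC: 04:40 − 8:45 = 19:55 on Sep 26.
Marquesas is UTC−9:30: 19:55 − 9:30 = 10:25 on Sep 26.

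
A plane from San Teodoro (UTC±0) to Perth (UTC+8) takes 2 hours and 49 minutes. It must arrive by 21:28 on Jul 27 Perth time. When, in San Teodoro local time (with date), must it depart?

Target arrival in UTC: 21:28 − 8:00 = 13:28 on Jul 27.
Subtract 2 hours 49 minutes → departure 10:39 UTC on Jul 27.
San Teodoro is UTC+0, so departure is 10:39 on Jul 27.

10:39 on July 27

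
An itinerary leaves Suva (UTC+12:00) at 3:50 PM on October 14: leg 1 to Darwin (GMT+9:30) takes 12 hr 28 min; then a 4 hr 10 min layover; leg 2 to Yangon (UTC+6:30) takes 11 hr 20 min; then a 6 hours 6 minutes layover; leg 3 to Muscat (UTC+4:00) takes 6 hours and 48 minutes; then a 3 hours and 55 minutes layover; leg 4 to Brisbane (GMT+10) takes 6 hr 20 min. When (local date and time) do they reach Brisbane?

Convert departure to UTC: 3:50 PM − 12:00 = 3:50 AM UTC on Oct 14.
Add 12 hours 28 minutes leg 1 → 4:18 PM UTC.
Add 4 hours and 10 minutes layover in Darwin → 8:28 PM UTC.
Add 11 hours and 20 minutes leg 2 → 7:48 AM UTC (Oct 15).
Add 6 hours and 6 minutes layover in Yangon → 1:54 PM UTC.
Add 6 hours 48 minutes leg 3 → 8:42 PM UTC.
Add 3 hours and 55 minutes layover in Muscat → 12:37 AM UTC (Oct 16).
Add 6 hours and 20 minutes leg 4 → 6:57 AM UTC.
Brisbane is UTC+10:00, so local arrival = 6:57 AM + 10:00 = 4:57 PM on Oct 16.

4:57 PM on Oct 16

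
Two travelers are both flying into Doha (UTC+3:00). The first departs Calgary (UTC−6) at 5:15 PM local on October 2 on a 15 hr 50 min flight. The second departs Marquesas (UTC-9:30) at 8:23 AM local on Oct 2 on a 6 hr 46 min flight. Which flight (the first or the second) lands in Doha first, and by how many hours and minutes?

the second, by 14 hours 26 minutes

Flight 1 in UTC: 5:15 PM + 6:00 = 11:15 PM on Oct 2.
+15 hours and 50 minutes → arrive 3:05 PM UTC on Oct 3.
Flight 2 in UTC: 8:23 AM + 9:30 = 5:53 PM on Oct 2.
+6 hours 46 minutes → arrive 12:39 AM UTC on Oct 3.
Flight 2 lands earlier by 14 hours 26 minutes.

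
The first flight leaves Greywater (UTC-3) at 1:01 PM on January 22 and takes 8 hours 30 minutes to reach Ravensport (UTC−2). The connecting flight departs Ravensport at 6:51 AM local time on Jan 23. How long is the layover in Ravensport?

8 hours 20 minutes

Convert departure to UTC: 1:01 PM + 3:00 = 4:01 PM UTC on Jan 22.
Add 8 hours and 30 minutes flight time → 12:31 AM UTC (Jan 23).
Ravensport is UTC−2:00, so local arrival = 12:31 AM − 2:00 = 10:31 PM on Jan 22.
Layover = 6:51 AM − 10:31 PM (+1 day) = 8 hours 20 minutes.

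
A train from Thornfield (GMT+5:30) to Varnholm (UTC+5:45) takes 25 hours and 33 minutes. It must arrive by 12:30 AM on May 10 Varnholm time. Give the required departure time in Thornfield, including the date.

10:42 PM on May 8

Target arrival in UTC: 12:30 AM − 5:45 = 6:45 PM on May 9.
Subtract 25 hours 33 minutes → departure 5:12 PM UTC on May 8.
Thornfield is UTC+5:30: 5:12 PM + 5:30 = 10:42 PM on May 8.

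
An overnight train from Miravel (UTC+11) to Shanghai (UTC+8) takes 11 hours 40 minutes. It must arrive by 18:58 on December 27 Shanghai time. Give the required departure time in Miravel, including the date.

Target arrival in UTC: 18:58 − 8:00 = 10:58 on Dec 27.
Subtract 11 hours and 40 minutes → departure 23:18 UTC on Dec 26.
Miravel is UTC+11:00: 23:18 + 11:00 = 10:18 on Dec 27.

10:18 on December 27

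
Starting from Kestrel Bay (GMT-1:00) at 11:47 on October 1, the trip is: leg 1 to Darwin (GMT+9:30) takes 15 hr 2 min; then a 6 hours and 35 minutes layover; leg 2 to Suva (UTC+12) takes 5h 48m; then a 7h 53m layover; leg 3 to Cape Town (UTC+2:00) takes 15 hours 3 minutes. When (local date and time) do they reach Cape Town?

17:08 on October 3

Convert departure to UTC: 11:47 + 1:00 = 12:47 UTC on Oct 1.
Add 15 hours and 2 minutes leg 1 → 03:49 UTC (Oct 2).
Add 6 hours and 35 minutes layover in Darwin → 10:24 UTC.
Add 5 hours 48 minutes leg 2 → 16:12 UTC.
Add 7 hours and 53 minutes layover in Suva → 00:05 UTC (Oct 3).
Add 15 hours 3 minutes leg 3 → 15:08 UTC.
Cape Town is UTC+2:00, so local arrival = 15:08 + 2:00 = 17:08 on Oct 3.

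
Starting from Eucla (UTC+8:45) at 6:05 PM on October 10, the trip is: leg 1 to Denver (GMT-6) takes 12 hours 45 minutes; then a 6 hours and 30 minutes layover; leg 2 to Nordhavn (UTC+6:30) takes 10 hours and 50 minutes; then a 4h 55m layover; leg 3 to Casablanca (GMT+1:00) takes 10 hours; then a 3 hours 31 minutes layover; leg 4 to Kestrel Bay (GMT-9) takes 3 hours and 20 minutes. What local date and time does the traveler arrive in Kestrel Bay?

4:11 AM on Oct 12

Convert departure to UTC: 6:05 PM − 8:45 = 9:20 AM UTC on Oct 10.
Add 12 hours 45 minutes leg 1 → 10:05 PM UTC.
Add 6 hours 30 minutes layover in Denver → 4:35 AM UTC (Oct 11).
Add 10 hours and 50 minutes leg 2 → 3:25 PM UTC.
Add 4 hours 55 minutes layover in Nordhavn → 8:20 PM UTC.
Add 10 hours leg 3 → 6:20 AM UTC (Oct 12).
Add 3 hours 31 minutes layover in Casablanca → 9:51 AM UTC.
Add 3 hours 20 minutes leg 4 → 1:11 PM UTC.
Kestrel Bay is UTC−9:00, so local arrival = 1:11 PM − 9:00 = 4:11 AM on Oct 12.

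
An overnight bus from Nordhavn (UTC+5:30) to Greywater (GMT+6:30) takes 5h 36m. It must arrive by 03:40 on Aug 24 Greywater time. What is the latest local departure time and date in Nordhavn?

Target arrival in UTC: 03:40 − 6:30 = 21:10 on Aug 23.
Subtract 5 hours and 36 minutes → departure 15:34 UTC on Aug 23.
Nordhavn is UTC+5:30: 15:34 + 5:30 = 21:04 on Aug 23.

21:04 on August 23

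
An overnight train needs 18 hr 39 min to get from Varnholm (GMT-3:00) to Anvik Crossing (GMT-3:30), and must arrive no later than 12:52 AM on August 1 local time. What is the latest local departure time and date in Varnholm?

Target arrival in UTC: 12:52 AM + 3:30 = 4:22 AM on Aug 1.
Subtract 18 hours 39 minutes → departure 9:43 AM UTC on Jul 31.
Varnholm is UTC−3:00: 9:43 AM − 3:00 = 6:43 AM on Jul 31.

6:43 AM on July 31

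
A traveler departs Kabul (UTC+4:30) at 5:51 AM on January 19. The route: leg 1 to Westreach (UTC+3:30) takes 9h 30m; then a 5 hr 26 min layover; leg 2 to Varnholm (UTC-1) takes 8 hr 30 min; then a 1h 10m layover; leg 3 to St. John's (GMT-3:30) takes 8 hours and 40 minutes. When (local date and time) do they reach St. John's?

Convert departure to UTC: 5:51 AM − 4:30 = 1:21 AM UTC on Jan 19.
Add 9 hours 30 minutes leg 1 → 10:51 AM UTC.
Add 5 hours and 26 minutes layover in Westreach → 4:17 PM UTC.
Add 8 hours 30 minutes leg 2 → 12:47 AM UTC (Jan 20).
Add 1 hour and 10 minutes layover in Varnholm → 1:57 AM UTC.
Add 8 hours and 40 minutes leg 3 → 10:37 AM UTC.
St. John's is UTC−3:30, so local arrival = 10:37 AM − 3:30 = 7:07 AM on Jan 20.

7:07 AM on Jan 20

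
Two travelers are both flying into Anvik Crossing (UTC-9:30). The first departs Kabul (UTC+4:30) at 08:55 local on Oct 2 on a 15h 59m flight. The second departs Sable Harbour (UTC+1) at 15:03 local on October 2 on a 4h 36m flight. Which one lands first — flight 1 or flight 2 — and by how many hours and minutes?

the second, by 1 hour 45 minutes

Flight 1 in UTC: 08:55 − 4:30 = 04:25 on Oct 2.
+15 hours and 59 minutes → arrive 20:24 UTC on Oct 2.
Flight 2 in UTC: 15:03 − 1:00 = 14:03 on Oct 2.
+4 hours and 36 minutes → arrive 18:39 UTC on Oct 2.
Flight 2 lands earlier by 1 hour 45 minutes.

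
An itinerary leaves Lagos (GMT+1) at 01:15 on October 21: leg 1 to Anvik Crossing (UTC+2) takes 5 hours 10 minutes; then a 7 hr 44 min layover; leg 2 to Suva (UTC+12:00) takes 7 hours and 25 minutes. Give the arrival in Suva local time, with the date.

08:34 on October 22

Convert departure to UTC: 01:15 − 1:00 = 00:15 UTC on Oct 21.
Add 5 hours 10 minutes leg 1 → 05:25 UTC.
Add 7 hours 44 minutes layover in Anvik Crossing → 13:09 UTC.
Add 7 hours and 25 minutes leg 2 → 20:34 UTC.
Suva is UTC+12:00, so local arrival = 20:34 + 12:00 = 08:34 on Oct 22.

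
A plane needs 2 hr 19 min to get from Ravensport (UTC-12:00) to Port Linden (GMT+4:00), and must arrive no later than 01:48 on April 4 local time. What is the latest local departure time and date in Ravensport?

Target arrival in UTC: 01:48 − 4:00 = 21:48 on Apr 3.
Subtract 2 hours 19 minutes → departure 19:29 UTC on Apr 3.
Ravensport is UTC−12:00: 19:29 − 12:00 = 07:29 on Apr 3.

07:29 on April 3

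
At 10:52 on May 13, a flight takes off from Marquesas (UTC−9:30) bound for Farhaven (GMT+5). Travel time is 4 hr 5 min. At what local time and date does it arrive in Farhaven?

Convert departure to UTC: 10:52 + 9:30 = 20:22 UTC on May 13.
Add 4 hours and 5 minutes travel time → 00:27 UTC (May 14).
Farhaven is UTC+5:00, so local arrival = 00:27 + 5:00 = 05:27 on May 14.

05:27 on May 14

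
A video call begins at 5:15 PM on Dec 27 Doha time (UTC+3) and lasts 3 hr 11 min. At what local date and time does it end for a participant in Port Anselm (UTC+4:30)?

9:56 PM on December 27

Port Anselm is 1:30 ahead of Doha.
After 3 hours and 11 minutes it is 8:26 PM in Doha.
Shift by the zone difference: 8:26 PM + 1:30 = 9:56 PM on Dec 27 in Port Anselm.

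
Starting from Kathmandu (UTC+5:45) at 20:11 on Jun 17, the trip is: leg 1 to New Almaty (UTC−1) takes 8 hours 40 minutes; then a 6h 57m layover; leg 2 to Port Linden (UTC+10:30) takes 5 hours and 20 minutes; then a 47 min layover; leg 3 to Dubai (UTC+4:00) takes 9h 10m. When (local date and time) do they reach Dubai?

Convert departure to UTC: 20:11 − 5:45 = 14:26 UTC on Jun 17.
Add 8 hours and 40 minutes leg 1 → 23:06 UTC.
Add 6 hours and 57 minutes layover in New Almaty → 06:03 UTC (Jun 18).
Add 5 hours 20 minutes leg 2 → 11:23 UTC.
Add 47 minutes layover in Port Linden → 12:10 UTC.
Add 9 hours and 10 minutes leg 3 → 21:20 UTC.
Dubai is UTC+4:00, so local arrival = 21:20 + 4:00 = 01:20 on Jun 19.

01:20 on Jun 19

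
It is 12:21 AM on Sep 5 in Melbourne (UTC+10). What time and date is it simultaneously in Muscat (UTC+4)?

6:21 PM on September 4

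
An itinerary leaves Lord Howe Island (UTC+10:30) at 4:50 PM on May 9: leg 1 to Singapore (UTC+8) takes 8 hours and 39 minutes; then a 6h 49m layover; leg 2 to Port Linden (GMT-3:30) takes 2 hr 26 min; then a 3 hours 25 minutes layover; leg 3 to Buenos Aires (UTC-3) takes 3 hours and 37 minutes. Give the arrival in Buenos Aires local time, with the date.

Convert departure to UTC: 4:50 PM − 10:30 = 6:20 AM UTC on May 9.
Add 8 hours 39 minutes leg 1 → 2:59 PM UTC.
Add 6 hours 49 minutes layover in Singapore → 9:48 PM UTC.
Add 2 hours 26 minutes leg 2 → 12:14 AM UTC (May 10).
Add 3 hours 25 minutes layover in Port Linden → 3:39 AM UTC.
Add 3 hours 37 minutes leg 3 → 7:16 AM UTC.
Buenos Aires is UTC−3:00, so local arrival = 7:16 AM − 3:00 = 4:16 AM on May 10.

4:16 AM on May 10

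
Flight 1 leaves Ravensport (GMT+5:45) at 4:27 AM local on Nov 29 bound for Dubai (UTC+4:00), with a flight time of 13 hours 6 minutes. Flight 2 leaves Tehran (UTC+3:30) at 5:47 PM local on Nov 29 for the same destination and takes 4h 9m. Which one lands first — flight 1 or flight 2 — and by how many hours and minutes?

the first, by 6 hours 38 minutes

Flight 1 in UTC: 4:27 AM − 5:45 = 10:42 PM on Nov 28.
+13 hours 6 minutes → arrive 11:48 AM UTC on Nov 29.
Flight 2 in UTC: 5:47 PM − 3:30 = 2:17 PM on Nov 29.
+4 hours and 9 minutes → arrive 6:26 PM UTC on Nov 29.
Flight 1 lands earlier by 6 hours 38 minutes.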